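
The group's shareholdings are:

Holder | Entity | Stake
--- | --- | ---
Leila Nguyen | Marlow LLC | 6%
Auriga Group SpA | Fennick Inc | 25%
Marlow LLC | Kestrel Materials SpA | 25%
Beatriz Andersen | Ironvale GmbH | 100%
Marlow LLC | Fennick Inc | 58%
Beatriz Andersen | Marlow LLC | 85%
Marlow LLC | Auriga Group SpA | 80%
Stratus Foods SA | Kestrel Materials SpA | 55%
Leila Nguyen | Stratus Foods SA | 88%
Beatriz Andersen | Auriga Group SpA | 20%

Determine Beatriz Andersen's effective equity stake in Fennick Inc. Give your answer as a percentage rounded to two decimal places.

71.30%

Beatriz reaches Fennick along 3 paths.
Via Marlow: 85% × 58% = 49.3%.
Via Marlow → Auriga: 85% × 80% × 25% = 17%.
Via Auriga: 20% × 25% = 5%.
Total: 49.3% + 17% + 5% = 71.3%.
Rounded: 71.30%.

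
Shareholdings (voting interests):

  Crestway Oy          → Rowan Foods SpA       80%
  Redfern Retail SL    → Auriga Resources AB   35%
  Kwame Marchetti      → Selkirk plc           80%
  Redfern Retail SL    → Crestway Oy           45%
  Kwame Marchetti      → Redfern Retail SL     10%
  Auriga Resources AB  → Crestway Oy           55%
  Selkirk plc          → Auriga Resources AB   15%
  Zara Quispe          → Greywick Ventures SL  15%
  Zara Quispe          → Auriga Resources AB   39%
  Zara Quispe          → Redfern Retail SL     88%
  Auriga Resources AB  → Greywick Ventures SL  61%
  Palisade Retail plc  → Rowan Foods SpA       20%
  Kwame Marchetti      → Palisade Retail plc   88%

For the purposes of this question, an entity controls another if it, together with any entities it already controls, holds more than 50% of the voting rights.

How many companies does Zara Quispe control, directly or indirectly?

Zara holds 88% of Redfern, so Zara controls Redfern.
Zara and Redfern together hold 39% + 35% = 74% of Auriga, so Zara controls Auriga.
Redfern and Auriga together hold 45% + 55% = 100% of Crestway, so Zara controls Crestway.
Auriga and Zara together hold 61% + 15% = 76% of Greywick, so Zara controls Greywick.
Crestway holds 80% of Rowan, so Zara controls Rowan.
No other company's threshold is met.
Zara controls 5 companies.

5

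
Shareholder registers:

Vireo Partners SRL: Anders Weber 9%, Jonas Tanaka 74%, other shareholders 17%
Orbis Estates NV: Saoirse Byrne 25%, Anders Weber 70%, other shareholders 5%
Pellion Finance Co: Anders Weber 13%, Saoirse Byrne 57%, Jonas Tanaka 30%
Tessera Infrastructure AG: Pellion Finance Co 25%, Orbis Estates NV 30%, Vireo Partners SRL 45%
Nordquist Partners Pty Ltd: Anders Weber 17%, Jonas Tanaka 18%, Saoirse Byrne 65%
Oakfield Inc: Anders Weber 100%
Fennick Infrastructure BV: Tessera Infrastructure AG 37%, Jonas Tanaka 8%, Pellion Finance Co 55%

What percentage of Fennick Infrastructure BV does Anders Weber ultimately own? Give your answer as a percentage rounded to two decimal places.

Anders reaches Fennick along 4 paths.
Via Pellion → Tessera: 13% × 25% × 37% = 1.2025%.
Via Orbis → Tessera: 70% × 30% × 37% = 7.77%.
Via Vireo → Tessera: 9% × 45% × 37% = 1.4985%.
Via Pellion: 13% × 55% = 7.15%.
Total: 1.2025% + 7.77% + 1.4985% + 7.15% = 17.621%.
Rounded: 17.62%.

17.62%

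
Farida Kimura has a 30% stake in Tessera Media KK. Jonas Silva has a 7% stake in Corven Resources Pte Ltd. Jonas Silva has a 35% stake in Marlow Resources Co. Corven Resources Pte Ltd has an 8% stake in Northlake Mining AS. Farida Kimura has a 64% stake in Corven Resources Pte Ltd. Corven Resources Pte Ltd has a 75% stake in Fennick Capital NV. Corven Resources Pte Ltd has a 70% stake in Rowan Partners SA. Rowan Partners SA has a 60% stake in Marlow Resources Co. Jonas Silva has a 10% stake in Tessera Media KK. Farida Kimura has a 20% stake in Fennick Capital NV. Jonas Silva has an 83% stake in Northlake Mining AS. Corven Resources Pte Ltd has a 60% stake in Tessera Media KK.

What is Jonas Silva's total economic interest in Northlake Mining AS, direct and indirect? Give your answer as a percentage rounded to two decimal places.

83.56%

Jonas reaches Northlake along 2 paths.
Direct stake: 83% = 83%.
Via Corven: 7% × 8% = 0.56%.
Total: 83% + 0.56% = 83.56%.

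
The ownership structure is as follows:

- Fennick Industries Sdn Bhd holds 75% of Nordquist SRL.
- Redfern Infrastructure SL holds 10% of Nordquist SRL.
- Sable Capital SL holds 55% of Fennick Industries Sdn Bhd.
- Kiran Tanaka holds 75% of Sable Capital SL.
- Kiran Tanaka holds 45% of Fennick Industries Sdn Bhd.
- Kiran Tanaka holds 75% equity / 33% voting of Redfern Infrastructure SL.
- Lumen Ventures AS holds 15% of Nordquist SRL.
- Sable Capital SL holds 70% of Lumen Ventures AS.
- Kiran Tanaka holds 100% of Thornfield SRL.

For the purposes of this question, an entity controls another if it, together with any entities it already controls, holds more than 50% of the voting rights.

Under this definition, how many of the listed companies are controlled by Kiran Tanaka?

Kiran holds 100% of Thornfield, so Kiran controls Thornfield.
Kiran holds 75% of Sable, so Kiran controls Sable.
Kiran and Sable together hold 45% + 55% = 100% of Fennick, so Kiran controls Fennick.
Sable holds 70% of Lumen, so Kiran controls Lumen.
Fennick and Lumen together hold 75% + 15% = 90% of Nordquist, so Kiran controls Nordquist.
No other company's threshold is met.
Kiran controls 5 companies.

5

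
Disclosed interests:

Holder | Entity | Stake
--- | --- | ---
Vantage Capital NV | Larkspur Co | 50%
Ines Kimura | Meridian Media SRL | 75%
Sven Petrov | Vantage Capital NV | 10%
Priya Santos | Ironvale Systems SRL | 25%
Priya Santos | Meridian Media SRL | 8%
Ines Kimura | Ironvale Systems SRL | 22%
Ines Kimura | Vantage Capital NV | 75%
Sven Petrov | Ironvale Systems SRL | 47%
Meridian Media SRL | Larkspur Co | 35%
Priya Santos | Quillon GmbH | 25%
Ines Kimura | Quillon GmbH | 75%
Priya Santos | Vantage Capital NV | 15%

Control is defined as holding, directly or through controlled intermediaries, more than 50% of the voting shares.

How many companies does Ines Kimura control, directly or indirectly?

4

Ines holds 75% of Vantage, so Ines controls Vantage.
Ines holds 75% of Meridian, so Ines controls Meridian.
Vantage and Meridian together hold 50% + 35% = 85% of Larkspur, so Ines controls Larkspur.
Ines holds 75% of Quillon, so Ines controls Quillon.
No other company's threshold is met.
Ines controls 4 companies.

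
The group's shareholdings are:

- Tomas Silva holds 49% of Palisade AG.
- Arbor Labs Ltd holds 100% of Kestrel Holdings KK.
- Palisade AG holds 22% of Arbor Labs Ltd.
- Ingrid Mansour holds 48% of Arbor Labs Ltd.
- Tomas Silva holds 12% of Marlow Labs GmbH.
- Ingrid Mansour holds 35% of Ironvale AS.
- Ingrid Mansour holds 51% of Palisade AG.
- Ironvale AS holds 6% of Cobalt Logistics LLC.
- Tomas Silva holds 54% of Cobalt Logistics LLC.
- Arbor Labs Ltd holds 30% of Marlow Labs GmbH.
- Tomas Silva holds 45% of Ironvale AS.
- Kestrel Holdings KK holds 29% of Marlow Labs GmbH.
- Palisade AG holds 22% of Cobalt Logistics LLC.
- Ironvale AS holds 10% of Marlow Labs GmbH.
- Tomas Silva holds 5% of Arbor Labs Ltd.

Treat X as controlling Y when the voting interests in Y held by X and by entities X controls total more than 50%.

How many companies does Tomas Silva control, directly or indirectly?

Tomas holds 54% of Cobalt, so Tomas controls Cobalt.
No other company's threshold is met.
Tomas controls 1 company.

1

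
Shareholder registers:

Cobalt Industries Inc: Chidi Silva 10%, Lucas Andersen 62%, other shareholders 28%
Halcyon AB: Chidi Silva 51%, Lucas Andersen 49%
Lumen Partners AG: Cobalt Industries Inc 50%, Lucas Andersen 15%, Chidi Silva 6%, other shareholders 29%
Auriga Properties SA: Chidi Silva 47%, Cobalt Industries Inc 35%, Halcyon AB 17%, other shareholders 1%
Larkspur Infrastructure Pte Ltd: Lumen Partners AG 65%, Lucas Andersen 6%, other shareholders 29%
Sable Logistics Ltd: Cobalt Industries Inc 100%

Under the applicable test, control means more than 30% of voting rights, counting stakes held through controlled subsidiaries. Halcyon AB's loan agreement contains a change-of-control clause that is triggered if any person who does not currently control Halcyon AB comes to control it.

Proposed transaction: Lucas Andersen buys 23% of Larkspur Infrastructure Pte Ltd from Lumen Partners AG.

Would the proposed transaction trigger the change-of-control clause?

The purchase adds only to Lucas's holdings (Lumen's stake shrinks), so Lucas is the only person who could newly come to control Halcyon.
Lucas holds 49% of Halcyon, so Lucas controls Halcyon.
So Lucas already controls Halcyon before the transaction.
After the purchase, Lucas's direct stake in Larkspur rises to 6% + 23% = 29%, and Lumen's stake falls to 42%.
Lucas controlled Halcyon already, so this is not a new person acquiring control; every other person's position is unchanged or reduced.
No new person acquires control, so the clause is not triggered.

No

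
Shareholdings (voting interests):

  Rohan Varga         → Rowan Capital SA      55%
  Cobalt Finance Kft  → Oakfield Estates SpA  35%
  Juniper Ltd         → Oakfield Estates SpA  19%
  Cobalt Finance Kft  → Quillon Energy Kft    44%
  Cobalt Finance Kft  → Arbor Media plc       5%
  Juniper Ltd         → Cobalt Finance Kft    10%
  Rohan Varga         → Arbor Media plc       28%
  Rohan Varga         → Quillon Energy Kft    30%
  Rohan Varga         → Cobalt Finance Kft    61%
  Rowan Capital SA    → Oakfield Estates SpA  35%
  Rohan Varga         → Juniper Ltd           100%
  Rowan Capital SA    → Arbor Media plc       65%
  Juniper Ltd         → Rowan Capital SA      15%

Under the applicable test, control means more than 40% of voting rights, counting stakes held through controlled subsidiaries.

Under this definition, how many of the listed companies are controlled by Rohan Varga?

6

Rohan holds 100% of Juniper, so Rohan controls Juniper.
Juniper and Rohan together hold 15% + 55% = 70% of Rowan, so Rohan controls Rowan.
Juniper and Rohan together hold 10% + 61% = 71% of Cobalt, so Rohan controls Cobalt.
Rowan and Rohan and Cobalt together hold 65% + 28% + 5% = 98% of Arbor, so Rohan controls Arbor.
Cobalt and Juniper and Rowan together hold 35% + 19% + 35% = 89% of Oakfield, so Rohan controls Oakfield.
Rohan and Cobalt together hold 30% + 44% = 74% of Quillon, so Rohan controls Quillon.
Rohan controls 6 companies.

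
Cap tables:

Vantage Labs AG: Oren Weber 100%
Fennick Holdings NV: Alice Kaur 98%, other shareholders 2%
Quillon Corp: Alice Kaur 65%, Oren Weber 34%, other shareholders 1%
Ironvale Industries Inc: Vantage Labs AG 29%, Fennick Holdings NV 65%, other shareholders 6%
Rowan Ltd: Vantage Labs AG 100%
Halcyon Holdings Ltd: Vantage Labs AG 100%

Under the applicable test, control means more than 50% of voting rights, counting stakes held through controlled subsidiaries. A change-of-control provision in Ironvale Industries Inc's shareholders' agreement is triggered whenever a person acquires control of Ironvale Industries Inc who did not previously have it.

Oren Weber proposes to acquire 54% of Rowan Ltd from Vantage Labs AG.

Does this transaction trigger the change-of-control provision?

The purchase adds only to Oren's holdings (Vantage's stake shrinks), so Oren is the only person who could newly come to control Ironvale.
Oren holds 100% of Vantage, so Oren controls Vantage.
Vantage holds 100% of Rowan, so Oren controls Rowan.
Vantage holds 100% of Halcyon, so Oren controls Halcyon.
In Ironvale, Oren's side holds only 29%, not > 50%.
So before the transaction, Oren does not control Ironvale.
After the purchase, Oren holds 54% of Rowan directly, and Vantage's stake falls to 46%.
Vantage and Oren together hold 46% + 54% = 100% of Rowan, so Oren controls Rowan.
After the transaction, Oren's side holds 29% of Ironvale, not > 50%, so Oren still does not control Ironvale.
No new person acquires control, so the clause is not triggered.

No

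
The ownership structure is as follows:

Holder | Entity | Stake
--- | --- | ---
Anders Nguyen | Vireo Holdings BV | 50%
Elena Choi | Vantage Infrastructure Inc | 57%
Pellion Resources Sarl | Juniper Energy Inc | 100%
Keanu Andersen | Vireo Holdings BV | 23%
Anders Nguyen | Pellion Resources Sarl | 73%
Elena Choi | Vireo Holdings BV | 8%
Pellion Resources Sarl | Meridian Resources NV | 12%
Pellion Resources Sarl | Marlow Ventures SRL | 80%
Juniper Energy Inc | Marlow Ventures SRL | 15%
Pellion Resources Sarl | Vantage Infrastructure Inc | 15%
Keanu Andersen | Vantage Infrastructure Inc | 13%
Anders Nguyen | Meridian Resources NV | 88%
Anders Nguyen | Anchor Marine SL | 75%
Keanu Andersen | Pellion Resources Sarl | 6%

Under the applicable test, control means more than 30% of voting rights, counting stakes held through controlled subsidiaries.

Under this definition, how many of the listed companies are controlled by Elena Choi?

Elena holds 57% of Vantage, so Elena controls Vantage.
No other company's threshold is met.
Elena controls 1 company.

1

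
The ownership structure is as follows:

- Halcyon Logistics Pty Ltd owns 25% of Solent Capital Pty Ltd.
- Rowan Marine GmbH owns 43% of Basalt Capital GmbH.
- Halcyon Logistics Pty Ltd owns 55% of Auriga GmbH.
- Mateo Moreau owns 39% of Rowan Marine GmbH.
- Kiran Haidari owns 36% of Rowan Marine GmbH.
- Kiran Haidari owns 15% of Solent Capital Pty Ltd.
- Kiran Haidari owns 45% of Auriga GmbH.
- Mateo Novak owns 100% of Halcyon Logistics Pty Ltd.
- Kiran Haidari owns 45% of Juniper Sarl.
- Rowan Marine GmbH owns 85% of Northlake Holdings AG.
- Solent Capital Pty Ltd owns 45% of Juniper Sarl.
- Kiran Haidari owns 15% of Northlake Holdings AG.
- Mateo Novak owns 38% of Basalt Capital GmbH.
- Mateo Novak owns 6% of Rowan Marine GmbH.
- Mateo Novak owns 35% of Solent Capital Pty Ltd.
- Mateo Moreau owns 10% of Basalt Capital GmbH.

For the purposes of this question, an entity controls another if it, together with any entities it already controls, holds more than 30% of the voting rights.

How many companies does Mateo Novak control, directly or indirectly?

5

Mateo Novak holds 100% of Halcyon, so Mateo Novak controls Halcyon.
Mateo Novak holds 38% of Basalt, so Mateo Novak controls Basalt.
Halcyon holds 55% of Auriga, so Mateo Novak controls Auriga.
Halcyon and Mateo Novak together hold 25% + 35% = 60% of Solent, so Mateo Novak controls Solent.
Solent holds 45% of Juniper, so Mateo Novak controls Juniper.
No other company's threshold is met.
Mateo Novak controls 5 companies.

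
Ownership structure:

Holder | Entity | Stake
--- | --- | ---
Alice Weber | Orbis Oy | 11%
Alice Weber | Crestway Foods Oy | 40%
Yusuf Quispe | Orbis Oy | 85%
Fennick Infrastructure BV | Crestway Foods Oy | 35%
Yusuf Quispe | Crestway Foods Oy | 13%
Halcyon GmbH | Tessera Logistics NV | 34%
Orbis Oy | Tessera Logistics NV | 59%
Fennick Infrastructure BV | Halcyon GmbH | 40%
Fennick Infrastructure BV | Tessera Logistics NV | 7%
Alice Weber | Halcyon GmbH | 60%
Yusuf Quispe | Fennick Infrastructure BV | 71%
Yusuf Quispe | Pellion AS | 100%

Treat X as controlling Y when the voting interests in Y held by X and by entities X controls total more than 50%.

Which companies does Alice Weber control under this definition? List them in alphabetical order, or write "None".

Halcyon GmbH

Alice holds 60% of Halcyon, so Alice controls Halcyon.
No other company's threshold is met.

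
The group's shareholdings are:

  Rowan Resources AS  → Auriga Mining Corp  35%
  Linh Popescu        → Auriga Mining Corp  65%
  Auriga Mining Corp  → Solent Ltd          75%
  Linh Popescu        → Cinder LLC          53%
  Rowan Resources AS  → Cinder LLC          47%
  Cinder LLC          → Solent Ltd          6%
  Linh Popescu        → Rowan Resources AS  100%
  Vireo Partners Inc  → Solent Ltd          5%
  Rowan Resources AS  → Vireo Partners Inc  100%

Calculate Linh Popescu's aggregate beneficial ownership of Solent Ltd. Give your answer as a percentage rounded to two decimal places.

86.00%

Linh reaches Solent along 5 paths.
Via Rowan → Vireo: 100% × 100% × 5% = 5%.
Via Auriga: 65% × 75% = 48.75%.
Via Rowan → Auriga: 100% × 35% × 75% = 26.25%.
Via Cinder: 53% × 6% = 3.18%.
Via Rowan → Cinder: 100% × 47% × 6% = 2.82%.
Total: 5% + 48.75% + 26.25% + 3.18% + 2.82% = 86%.
Rounded: 86.00%.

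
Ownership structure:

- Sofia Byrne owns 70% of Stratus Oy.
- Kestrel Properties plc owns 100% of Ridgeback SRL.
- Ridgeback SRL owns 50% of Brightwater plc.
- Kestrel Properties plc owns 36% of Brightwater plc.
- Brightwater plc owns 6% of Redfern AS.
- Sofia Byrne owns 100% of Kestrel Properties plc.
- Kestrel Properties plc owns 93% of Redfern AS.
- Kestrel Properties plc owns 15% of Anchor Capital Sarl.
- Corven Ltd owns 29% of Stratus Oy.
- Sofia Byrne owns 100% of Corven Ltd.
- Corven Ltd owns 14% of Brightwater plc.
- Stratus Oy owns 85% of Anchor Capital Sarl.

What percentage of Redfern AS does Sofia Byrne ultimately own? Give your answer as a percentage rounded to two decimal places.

99.00%

Sofia reaches Redfern along 4 paths.
Via Kestrel: 100% × 93% = 93%.
Via Corven → Brightwater: 100% × 14% × 6% = 0.84%.
Via Kestrel → Ridgeback → Brightwater: 100% × 100% × 50% × 6% = 3%.
Via Kestrel → Brightwater: 100% × 36% × 6% = 2.16%.
Total: 93% + 0.84% + 3% + 2.16% = 99%.
Rounded: 99.00%.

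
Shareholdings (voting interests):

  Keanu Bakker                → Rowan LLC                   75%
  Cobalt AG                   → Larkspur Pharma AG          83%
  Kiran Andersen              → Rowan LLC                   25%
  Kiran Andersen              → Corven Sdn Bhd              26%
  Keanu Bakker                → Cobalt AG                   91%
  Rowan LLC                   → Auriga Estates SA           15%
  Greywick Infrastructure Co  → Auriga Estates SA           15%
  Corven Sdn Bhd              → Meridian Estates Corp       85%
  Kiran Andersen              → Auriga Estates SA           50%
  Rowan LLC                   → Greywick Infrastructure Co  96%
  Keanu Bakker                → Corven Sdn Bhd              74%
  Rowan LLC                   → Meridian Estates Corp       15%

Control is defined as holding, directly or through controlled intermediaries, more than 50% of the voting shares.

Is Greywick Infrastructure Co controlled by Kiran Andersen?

Kiran's largest direct stake is 50% in Auriga, which does not meet the threshold, so Kiran controls no company.
Neither Kiran nor any entity Kiran controls holds any voting interest in Greywick.
So Kiran does not control Greywick.

No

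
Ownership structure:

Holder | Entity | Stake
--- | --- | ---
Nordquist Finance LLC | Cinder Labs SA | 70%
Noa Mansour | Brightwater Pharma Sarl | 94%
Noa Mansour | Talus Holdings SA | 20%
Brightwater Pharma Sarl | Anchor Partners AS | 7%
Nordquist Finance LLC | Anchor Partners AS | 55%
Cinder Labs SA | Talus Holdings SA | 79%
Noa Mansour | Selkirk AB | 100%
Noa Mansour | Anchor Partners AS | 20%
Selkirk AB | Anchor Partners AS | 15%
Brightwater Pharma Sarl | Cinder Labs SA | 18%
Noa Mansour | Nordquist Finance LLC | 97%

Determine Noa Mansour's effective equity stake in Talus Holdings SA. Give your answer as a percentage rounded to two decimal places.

87.01%

Noa reaches Talus along 3 paths.
Via Nordquist → Cinder: 97% × 70% × 79% = 53.641%.
Via Brightwater → Cinder: 94% × 18% × 79% = 13.3668%.
Direct stake: 20% = 20%.
Total: 53.641% + 13.3668% + 20% = 87.0078%.
Rounded: 87.01%.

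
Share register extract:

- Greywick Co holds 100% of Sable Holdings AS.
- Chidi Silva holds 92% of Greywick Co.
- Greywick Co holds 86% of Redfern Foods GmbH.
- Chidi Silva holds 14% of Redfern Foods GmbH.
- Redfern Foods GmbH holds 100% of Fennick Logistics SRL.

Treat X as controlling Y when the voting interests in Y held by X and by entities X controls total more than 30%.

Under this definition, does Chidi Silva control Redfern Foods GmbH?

Yes

Chidi holds 92% of Greywick, so Chidi controls Greywick.
Chidi and Greywick together hold 14% + 86% = 100% of Redfern, so Chidi controls Redfern.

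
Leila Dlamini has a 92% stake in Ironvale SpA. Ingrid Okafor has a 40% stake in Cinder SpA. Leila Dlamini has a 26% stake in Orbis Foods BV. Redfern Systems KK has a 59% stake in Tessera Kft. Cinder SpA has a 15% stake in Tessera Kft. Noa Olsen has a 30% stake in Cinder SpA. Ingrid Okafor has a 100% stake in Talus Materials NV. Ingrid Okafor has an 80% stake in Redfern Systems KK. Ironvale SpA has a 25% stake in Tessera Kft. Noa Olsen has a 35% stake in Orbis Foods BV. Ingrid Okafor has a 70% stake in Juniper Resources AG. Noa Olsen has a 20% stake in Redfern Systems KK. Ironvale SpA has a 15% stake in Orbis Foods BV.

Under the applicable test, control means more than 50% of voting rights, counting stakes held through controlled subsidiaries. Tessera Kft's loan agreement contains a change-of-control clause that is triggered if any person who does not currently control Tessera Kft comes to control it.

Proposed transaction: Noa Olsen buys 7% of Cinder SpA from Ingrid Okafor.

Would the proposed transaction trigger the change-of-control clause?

No

The purchase adds only to Noa's holdings (Ingrid's stake shrinks), so Noa is the only person who could newly come to control Tessera.
Noa's largest direct stake is 35% in Orbis, which does not meet the threshold, so Noa controls no company.
Neither Noa nor any entity Noa controls holds any voting interest in Tessera.
So before the transaction, Noa does not control Tessera.
After the purchase, Noa's direct stake in Cinder rises to 30% + 7% = 37%, and Ingrid's stake falls to 33%.
Noa's side now holds 37% of Cinder, not > 50%, so Noa still does not control Cinder.
After the transaction, neither Noa nor any entity Noa controls holds a voting interest in Tessera, so Noa still does not control it.
No new person acquires control, so the clause is not triggered.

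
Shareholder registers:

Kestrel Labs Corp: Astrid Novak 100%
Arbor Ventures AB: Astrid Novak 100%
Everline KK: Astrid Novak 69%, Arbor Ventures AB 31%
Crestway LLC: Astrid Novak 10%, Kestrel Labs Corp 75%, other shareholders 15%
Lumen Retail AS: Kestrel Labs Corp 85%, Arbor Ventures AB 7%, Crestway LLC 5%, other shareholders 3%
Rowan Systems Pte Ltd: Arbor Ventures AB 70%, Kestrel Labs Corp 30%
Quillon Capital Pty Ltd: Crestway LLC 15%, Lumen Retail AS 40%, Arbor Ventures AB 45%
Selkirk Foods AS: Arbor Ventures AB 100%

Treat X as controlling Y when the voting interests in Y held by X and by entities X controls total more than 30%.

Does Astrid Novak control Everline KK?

Yes

Astrid holds 100% of Arbor, so Astrid controls Arbor.
Astrid and Arbor together hold 69% + 31% = 100% of Everline, so Astrid controls Everline.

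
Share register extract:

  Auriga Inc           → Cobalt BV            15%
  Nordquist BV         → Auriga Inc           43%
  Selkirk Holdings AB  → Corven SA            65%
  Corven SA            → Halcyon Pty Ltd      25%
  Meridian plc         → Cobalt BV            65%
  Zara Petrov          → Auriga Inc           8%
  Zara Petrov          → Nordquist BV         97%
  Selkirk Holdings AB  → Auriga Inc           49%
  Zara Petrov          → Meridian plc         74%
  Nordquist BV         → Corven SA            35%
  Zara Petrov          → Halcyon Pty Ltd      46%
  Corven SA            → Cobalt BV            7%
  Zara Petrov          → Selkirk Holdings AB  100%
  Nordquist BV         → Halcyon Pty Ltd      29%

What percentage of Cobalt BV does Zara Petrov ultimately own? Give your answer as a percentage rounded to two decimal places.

Zara reaches Cobalt along 6 paths.
Via Selkirk → Corven: 100% × 65% × 7% = 4.55%.
Via Nordquist → Corven: 97% × 35% × 7% = 2.3765%.
Via Auriga: 8% × 15% = 1.2%.
Via Selkirk → Auriga: 100% × 49% × 15% = 7.35%.
Via Nordquist → Auriga: 97% × 43% × 15% = 6.2565%.
Via Meridian: 74% × 65% = 48.1%.
Total: 4.55% + 2.3765% + 1.2% + 7.35% + 6.2565% + 48.1% = 69.833%.
Rounded: 69.83%.

69.83%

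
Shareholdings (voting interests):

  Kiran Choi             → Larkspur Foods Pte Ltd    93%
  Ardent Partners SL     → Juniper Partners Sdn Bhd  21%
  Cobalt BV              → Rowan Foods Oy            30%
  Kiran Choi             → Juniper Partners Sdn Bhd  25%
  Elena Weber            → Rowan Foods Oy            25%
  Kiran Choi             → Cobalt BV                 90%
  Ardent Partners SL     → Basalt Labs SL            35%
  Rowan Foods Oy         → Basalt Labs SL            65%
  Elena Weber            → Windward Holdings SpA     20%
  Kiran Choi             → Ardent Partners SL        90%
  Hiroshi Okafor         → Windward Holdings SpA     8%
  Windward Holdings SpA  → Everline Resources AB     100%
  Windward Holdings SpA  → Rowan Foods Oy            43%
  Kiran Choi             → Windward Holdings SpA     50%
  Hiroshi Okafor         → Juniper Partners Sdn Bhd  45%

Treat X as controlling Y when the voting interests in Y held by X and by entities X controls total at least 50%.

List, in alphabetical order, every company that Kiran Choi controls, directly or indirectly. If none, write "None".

Kiran holds 90% of Cobalt, so Kiran controls Cobalt.
Kiran holds 50% of Windward, so Kiran controls Windward.
Cobalt and Windward together hold 30% + 43% = 73% of Rowan, so Kiran controls Rowan.
Windward holds 100% of Everline, so Kiran controls Everline.
Kiran holds 90% of Ardent, so Kiran controls Ardent.
Kiran holds 93% of Larkspur, so Kiran controls Larkspur.
Ardent and Rowan together hold 35% + 65% = 100% of Basalt, so Kiran controls Basalt.
No other company's threshold is met.

Ardent Partners SL, Basalt Labs SL, Cobalt BV, Everline Resources AB, Larkspur Foods Pte Ltd, Rowan Foods Oy, Windward Holdings SpA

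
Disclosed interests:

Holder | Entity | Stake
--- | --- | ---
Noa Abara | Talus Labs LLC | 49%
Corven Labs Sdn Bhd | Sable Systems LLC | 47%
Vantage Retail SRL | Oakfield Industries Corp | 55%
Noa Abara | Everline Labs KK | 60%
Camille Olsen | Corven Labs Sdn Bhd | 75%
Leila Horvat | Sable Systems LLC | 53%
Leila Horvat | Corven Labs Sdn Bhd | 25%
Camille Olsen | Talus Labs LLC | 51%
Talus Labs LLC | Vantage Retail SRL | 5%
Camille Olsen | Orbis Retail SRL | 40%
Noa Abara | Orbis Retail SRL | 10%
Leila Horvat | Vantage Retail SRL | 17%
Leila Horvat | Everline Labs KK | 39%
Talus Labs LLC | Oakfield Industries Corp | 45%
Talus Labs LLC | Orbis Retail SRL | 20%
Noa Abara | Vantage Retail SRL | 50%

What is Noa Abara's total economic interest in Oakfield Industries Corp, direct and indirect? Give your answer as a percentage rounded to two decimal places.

Noa reaches Oakfield along 3 paths.
Via Talus: 49% × 45% = 22.05%.
Via Talus → Vantage: 49% × 5% × 55% = 1.3475%.
Via Vantage: 50% × 55% = 27.5%.
Total: 22.05% + 1.3475% + 27.5% = 50.8975%.
Rounded: 50.90%.

50.90%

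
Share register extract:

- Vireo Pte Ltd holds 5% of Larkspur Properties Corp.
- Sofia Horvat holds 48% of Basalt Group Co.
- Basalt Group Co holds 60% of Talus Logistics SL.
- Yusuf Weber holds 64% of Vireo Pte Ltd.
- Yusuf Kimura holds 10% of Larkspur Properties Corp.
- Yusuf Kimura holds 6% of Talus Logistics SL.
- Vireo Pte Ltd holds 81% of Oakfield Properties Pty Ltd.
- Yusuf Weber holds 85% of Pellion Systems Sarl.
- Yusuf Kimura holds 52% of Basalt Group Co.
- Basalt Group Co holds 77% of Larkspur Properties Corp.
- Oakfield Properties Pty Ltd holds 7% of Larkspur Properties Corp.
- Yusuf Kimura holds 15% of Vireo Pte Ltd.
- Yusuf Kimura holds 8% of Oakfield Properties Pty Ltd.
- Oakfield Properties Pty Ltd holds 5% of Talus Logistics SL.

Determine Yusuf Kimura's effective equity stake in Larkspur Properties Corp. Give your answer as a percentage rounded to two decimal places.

Yusuf Kimura reaches Larkspur along 5 paths.
Via Basalt: 52% × 77% = 40.04%.
Direct stake: 10% = 10%.
Via Vireo: 15% × 5% = 0.75%.
Via Vireo → Oakfield: 15% × 81% × 7% = 0.8505%.
Via Oakfield: 8% × 7% = 0.56%.
Total: 40.04% + 10% + 0.75% + 0.8505% + 0.56% = 52.2005%.
Rounded: 52.20%.

52.20%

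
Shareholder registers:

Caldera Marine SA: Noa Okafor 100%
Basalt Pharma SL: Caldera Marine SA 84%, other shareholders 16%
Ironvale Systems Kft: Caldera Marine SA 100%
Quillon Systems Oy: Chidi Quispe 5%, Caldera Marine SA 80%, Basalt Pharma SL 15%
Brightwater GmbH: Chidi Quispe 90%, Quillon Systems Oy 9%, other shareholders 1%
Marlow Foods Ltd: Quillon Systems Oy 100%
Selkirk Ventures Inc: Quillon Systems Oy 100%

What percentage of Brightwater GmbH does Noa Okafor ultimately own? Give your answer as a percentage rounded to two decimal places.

8.33%

Noa reaches Brightwater along 2 paths.
Via Caldera → Quillon: 100% × 80% × 9% = 7.2%.
Via Caldera → Basalt → Quillon: 100% × 84% × 15% × 9% = 1.134%.
Total: 7.2% + 1.134% = 8.334%.
Rounded: 8.33%.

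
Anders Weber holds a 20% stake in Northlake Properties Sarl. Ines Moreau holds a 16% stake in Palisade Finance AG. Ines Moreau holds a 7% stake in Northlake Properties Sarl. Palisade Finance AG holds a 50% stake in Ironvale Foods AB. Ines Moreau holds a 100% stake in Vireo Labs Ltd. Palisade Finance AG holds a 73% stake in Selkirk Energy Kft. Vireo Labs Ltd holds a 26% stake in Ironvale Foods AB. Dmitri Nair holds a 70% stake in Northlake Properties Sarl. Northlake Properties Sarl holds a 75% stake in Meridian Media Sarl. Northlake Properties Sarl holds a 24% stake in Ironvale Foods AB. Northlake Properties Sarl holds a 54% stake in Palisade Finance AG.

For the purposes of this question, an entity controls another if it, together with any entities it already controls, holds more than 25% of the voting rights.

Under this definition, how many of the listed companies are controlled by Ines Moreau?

2

Ines holds 100% of Vireo, so Ines controls Vireo.
Vireo holds 26% of Ironvale, so Ines controls Ironvale.
No other company's threshold is met.
Ines controls 2 companies.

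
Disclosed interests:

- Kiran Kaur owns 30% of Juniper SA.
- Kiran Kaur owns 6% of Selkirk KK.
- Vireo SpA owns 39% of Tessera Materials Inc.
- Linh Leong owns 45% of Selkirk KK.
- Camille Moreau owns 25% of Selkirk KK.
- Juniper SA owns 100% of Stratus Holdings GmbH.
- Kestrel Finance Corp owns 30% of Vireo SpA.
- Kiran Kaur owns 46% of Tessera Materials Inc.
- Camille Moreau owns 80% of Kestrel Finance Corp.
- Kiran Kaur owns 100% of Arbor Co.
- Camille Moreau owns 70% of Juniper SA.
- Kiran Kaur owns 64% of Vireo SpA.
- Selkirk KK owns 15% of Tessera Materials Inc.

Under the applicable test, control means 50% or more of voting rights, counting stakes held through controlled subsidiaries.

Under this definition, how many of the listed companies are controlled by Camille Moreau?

3

Camille holds 80% of Kestrel, so Camille controls Kestrel.
Camille holds 70% of Juniper, so Camille controls Juniper.
Juniper holds 100% of Stratus, so Camille controls Stratus.
No other company's threshold is met.
Camille controls 3 companies.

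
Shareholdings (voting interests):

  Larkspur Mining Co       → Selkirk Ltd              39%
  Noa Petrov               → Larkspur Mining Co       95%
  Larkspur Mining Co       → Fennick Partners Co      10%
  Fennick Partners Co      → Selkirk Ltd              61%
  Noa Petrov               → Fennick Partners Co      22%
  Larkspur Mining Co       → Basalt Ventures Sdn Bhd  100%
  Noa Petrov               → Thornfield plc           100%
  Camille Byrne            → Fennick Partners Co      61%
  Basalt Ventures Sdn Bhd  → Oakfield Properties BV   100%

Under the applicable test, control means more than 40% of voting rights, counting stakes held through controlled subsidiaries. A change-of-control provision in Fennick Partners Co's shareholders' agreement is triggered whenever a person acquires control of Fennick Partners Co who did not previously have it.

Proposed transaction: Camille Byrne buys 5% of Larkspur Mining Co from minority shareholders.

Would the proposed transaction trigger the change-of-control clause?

The purchase changes only Camille's holdings, so Camille is the only person who could newly come to control Fennick.
Camille holds 61% of Fennick, so Camille controls Fennick.
So Camille already controls Fennick before the transaction.
After the purchase, Camille holds 5% of Larkspur directly.
Camille controlled Fennick already, so this is not a new person acquiring control; every other person's position is unchanged or reduced.
No new person acquires control, so the clause is not triggered.

No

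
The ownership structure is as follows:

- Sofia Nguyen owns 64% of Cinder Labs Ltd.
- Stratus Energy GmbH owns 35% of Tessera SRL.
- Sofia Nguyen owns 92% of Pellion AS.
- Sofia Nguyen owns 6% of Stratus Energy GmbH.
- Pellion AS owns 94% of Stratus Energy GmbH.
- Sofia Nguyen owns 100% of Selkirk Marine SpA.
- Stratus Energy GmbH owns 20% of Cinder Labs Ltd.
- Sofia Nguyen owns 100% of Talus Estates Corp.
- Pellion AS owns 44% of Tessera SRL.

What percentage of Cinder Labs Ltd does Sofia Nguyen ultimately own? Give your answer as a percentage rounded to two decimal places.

82.50%

Sofia reaches Cinder along 3 paths.
Via Pellion → Stratus: 92% × 94% × 20% = 17.296%.
Via Stratus: 6% × 20% = 1.2%.
Direct stake: 64% = 64%.
Total: 17.296% + 1.2% + 64% = 82.496%.
Rounded: 82.50%.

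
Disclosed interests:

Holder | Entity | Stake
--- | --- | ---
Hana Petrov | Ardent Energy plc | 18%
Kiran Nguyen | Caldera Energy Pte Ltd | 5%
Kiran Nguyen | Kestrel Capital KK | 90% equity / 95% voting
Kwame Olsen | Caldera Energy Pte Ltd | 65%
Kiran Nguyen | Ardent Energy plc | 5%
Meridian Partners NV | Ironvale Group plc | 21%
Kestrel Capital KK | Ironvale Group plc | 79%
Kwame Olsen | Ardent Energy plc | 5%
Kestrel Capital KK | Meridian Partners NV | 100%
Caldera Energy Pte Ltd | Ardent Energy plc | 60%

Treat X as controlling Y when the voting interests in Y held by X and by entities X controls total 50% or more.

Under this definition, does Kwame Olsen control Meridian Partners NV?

No

Kwame holds 65% of Caldera, so Kwame controls Caldera.
Kwame and Caldera together hold 5% + 60% = 65% of Ardent, so Kwame controls Ardent.
Neither Kwame nor any entity Kwame controls holds any voting interest in Meridian.
So Kwame does not control Meridian.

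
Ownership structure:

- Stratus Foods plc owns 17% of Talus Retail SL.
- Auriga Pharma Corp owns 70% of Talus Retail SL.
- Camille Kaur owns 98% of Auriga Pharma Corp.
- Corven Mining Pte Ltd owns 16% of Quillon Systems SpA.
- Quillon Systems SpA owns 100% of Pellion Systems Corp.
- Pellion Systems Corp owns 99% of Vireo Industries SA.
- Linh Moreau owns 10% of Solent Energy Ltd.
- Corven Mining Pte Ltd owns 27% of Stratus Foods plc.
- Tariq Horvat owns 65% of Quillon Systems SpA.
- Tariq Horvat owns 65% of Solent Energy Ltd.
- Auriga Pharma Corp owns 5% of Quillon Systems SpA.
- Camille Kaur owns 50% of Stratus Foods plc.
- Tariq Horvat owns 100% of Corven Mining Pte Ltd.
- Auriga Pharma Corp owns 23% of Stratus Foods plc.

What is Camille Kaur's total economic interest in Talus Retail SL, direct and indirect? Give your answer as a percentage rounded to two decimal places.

80.93%

Camille reaches Talus along 3 paths.
Via Auriga: 98% × 70% = 68.6%.
Via Stratus: 50% × 17% = 8.5%.
Via Auriga → Stratus: 98% × 23% × 17% = 3.8318%.
Total: 68.6% + 8.5% + 3.8318% = 80.9318%.
Rounded: 80.93%.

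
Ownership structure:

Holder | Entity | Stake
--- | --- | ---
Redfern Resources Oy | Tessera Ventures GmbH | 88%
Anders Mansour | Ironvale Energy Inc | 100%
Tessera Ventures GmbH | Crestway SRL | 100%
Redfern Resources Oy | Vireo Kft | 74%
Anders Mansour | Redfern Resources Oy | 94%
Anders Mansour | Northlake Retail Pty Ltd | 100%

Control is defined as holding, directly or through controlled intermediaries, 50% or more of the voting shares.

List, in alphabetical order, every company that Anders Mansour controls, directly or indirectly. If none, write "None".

Anders holds 94% of Redfern, so Anders controls Redfern.
Anders holds 100% of Ironvale, so Anders controls Ironvale.
Redfern holds 88% of Tessera, so Anders controls Tessera.
Redfern holds 74% of Vireo, so Anders controls Vireo.
Tessera holds 100% of Crestway, so Anders controls Crestway.
Anders holds 100% of Northlake, so Anders controls Northlake.

Crestway SRL, Ironvale Energy Inc, Northlake Retail Pty Ltd, Redfern Resources Oy, Tessera Ventures GmbH, Vireo Kft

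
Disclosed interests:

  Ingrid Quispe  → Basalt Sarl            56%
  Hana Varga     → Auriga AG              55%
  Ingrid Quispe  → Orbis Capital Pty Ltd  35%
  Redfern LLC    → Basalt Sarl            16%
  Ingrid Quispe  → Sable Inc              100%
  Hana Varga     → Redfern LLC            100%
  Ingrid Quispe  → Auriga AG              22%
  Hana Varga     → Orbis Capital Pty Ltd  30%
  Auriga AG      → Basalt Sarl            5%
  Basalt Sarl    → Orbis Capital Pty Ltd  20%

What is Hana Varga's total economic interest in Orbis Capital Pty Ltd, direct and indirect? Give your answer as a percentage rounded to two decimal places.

Hana reaches Orbis along 3 paths.
Via Auriga → Basalt: 55% × 5% × 20% = 0.55%.
Via Redfern → Basalt: 100% × 16% × 20% = 3.2%.
Direct stake: 30% = 30%.
Total: 0.55% + 3.2% + 30% = 33.75%.

33.75%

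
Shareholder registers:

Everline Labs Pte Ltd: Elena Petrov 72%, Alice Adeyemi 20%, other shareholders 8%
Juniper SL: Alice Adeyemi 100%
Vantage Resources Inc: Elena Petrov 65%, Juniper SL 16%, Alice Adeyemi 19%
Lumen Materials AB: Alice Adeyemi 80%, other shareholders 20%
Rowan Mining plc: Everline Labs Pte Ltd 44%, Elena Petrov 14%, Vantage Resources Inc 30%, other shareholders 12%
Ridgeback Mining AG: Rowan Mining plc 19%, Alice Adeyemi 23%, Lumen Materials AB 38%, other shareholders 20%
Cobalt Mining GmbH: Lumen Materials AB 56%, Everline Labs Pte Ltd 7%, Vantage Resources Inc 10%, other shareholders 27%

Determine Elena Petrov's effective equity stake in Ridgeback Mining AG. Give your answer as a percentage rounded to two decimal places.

12.38%

Elena reaches Ridgeback along 3 paths.
Via Everline → Rowan: 72% × 44% × 19% = 6.0192%.
Via Rowan: 14% × 19% = 2.66%.
Via Vantage → Rowan: 65% × 30% × 19% = 3.705%.
Total: 6.0192% + 2.66% + 3.705% = 12.3842%.
Rounded: 12.38%.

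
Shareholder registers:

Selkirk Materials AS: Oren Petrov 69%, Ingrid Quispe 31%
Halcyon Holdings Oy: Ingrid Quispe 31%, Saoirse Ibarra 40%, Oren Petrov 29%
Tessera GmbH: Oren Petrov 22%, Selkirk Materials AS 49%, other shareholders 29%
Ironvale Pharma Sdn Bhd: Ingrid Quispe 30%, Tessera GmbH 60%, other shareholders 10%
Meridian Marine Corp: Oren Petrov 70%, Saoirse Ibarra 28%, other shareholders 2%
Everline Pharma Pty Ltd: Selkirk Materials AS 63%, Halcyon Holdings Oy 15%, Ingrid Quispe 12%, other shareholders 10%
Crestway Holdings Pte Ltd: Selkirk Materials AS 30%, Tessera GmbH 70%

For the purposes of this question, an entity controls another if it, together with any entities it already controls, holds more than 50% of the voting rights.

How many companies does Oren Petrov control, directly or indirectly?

Oren holds 69% of Selkirk, so Oren controls Selkirk.
Oren and Selkirk together hold 22% + 49% = 71% of Tessera, so Oren controls Tessera.
Tessera holds 60% of Ironvale, so Oren controls Ironvale.
Oren holds 70% of Meridian, so Oren controls Meridian.
Selkirk holds 63% of Everline, so Oren controls Everline.
Selkirk and Tessera together hold 30% + 70% = 100% of Crestway, so Oren controls Crestway.
No other company's threshold is met.
Oren controls 6 companies.

6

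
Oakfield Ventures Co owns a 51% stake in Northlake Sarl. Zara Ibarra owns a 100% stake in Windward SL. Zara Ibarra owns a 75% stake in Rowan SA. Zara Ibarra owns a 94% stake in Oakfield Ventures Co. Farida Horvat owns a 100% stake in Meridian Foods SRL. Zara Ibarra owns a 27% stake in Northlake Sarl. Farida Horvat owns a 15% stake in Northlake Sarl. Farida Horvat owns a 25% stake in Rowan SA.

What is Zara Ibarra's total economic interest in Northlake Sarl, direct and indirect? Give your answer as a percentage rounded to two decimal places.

74.94%

Zara reaches Northlake along 2 paths.
Via Oakfield: 94% × 51% = 47.94%.
Direct stake: 27% = 27%.
Total: 47.94% + 27% = 74.94%.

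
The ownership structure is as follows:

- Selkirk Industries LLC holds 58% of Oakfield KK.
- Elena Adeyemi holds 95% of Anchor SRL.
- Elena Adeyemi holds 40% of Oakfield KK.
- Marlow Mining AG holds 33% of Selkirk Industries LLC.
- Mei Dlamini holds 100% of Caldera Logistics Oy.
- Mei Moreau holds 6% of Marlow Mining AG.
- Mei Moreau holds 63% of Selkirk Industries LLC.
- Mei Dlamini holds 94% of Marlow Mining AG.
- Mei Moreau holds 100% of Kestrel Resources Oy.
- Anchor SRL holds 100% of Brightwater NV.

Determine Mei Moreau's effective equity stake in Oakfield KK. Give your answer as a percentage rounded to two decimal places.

37.69%

Mei Moreau reaches Oakfield along 2 paths.
Via Selkirk: 63% × 58% = 36.54%.
Via Marlow → Selkirk: 6% × 33% × 58% = 1.1484%.
Total: 36.54% + 1.1484% = 37.6884%.
Rounded: 37.69%.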